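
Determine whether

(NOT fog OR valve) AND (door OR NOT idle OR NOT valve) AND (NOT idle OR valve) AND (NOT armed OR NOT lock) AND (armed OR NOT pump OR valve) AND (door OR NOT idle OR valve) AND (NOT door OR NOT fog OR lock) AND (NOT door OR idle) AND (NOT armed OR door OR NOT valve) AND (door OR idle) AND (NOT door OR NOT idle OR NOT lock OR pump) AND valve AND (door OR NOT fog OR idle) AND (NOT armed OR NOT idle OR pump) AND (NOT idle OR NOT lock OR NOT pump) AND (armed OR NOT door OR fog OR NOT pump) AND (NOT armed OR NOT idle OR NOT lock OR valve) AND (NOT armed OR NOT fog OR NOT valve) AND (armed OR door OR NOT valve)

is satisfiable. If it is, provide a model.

Unit clause (valve) forces valve = True.
Set fog = False.
Try idle = False:
  (NOT door OR idle) forces door = False.
  clause (door OR idle) is falsified — backtrack.
So idle = True.
  then (door OR NOT idle OR NOT valve) forces door = True.
Set lock = False.
Set armed = True.
  then (NOT armed OR NOT idle OR pump) forces pump = True.
All clauses satisfied.

fog = False; idle = True; lock = False; armed = True; pump = True; door = True; valve = True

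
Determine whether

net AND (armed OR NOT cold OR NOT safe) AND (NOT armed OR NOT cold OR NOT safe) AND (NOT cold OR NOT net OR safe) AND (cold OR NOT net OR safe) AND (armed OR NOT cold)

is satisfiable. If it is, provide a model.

net: True, cold: False, safe: True, armed: True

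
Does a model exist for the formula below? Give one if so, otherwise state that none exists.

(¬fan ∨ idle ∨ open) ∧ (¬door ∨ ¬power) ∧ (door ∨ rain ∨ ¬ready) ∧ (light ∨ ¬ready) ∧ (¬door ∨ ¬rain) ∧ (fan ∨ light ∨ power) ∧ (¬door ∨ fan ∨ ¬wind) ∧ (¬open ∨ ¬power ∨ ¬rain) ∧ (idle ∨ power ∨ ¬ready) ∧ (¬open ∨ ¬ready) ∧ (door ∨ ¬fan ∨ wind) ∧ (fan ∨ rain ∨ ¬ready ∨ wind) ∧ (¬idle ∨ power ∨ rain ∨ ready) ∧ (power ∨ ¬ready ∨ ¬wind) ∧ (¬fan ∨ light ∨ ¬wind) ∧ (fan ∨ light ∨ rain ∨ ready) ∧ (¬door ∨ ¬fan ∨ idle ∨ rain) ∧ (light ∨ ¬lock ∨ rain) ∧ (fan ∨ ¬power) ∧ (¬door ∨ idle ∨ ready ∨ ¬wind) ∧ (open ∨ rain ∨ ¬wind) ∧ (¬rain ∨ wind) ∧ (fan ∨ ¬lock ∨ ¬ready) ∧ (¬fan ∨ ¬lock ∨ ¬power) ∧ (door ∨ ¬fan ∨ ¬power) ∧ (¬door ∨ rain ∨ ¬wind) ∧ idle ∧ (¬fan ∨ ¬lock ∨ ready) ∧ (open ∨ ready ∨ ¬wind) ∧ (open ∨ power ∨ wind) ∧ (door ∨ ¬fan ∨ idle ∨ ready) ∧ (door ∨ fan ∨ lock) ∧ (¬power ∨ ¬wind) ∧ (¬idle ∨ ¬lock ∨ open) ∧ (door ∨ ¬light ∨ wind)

ready = False; power = False; idle = True; fan = True; light = True; rain = True; wind = True; open = True; door = False; lock = False

Unit clause (idle) forces idle = True.
Set ready = False.
Set power = False.
  then (¬idle ∨ power ∨ rain ∨ ready) forces rain = True.
  then (¬rain ∨ wind) forces wind = True.
  then (open ∨ ready ∨ ¬wind) forces open = True.
  then (¬door ∨ ¬rain) forces door = False.
Set fan = True.
  then (¬fan ∨ light ∨ ¬wind) forces light = True.
  then (¬fan ∨ ¬lock ∨ ready) forces lock = False.
All clauses satisfied.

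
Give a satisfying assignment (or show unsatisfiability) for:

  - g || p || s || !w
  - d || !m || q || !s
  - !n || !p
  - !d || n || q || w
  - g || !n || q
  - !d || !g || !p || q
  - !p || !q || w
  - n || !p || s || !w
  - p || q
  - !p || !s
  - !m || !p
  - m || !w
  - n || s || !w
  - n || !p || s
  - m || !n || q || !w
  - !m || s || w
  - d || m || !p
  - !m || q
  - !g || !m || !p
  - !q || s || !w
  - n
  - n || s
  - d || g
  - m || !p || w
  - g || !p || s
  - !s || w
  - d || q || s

Unit clause (n) forces n = True.
In (!n || !p) only !p is left, so p = False.
In (p || q) only q is left, so q = True.
Set g = False.
  then (d || g) forces d = True.
Set m = False.
  then (m || !w) forces w = False.
  then (!s || w) forces s = False.
All clauses satisfied.

p = False, g = False, m = False, n = True, d = True, q = True, w = False, s = False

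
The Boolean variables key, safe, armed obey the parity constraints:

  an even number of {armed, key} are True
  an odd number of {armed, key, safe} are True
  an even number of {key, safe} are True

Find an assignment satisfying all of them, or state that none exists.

key = True, safe = True, armed = True

{armed, key}: 2 true → even ✓
{armed, key, safe}: 3 true → odd ✓
{key, safe}: 2 true → even ✓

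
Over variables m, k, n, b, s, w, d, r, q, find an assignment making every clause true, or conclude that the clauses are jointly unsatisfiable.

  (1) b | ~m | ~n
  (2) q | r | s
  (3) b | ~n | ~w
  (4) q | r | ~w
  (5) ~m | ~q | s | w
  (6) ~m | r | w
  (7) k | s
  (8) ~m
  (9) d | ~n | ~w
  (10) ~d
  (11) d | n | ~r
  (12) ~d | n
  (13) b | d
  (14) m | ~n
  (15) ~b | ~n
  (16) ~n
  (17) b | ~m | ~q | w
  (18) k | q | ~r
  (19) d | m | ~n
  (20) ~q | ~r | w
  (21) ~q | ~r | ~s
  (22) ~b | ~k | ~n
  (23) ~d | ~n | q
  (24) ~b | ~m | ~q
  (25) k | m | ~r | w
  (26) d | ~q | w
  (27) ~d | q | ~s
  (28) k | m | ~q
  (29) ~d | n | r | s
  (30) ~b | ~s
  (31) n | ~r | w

m: False; k: True; n: False; b: True; s: False; w: True; d: False; r: False; q: True

Unit clause (~m) forces m = False.
Unit clause (~d) forces d = False.
In (b | d) only b is left, so b = True.
In (m | ~n) only ~n is left, so n = False.
In (~b | ~s) only ~s is left, so s = False.
In (k | s) only k is left, so k = True.
In (d | n | ~r) only ~r is left, so r = False.
In (q | r | s) only q is left, so q = True.
In (d | ~q | w) only w is left, so w = True.
All clauses satisfied.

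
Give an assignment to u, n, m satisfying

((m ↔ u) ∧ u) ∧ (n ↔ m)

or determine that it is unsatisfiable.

u = True, n = True, m = True

  (m ↔ u) ∧ u = True
    m ↔ u = True
  n ↔ m = True
Both conjuncts True, so the formula holds.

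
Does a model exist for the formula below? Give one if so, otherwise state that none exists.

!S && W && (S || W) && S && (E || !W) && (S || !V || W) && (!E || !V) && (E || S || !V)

Case S = True:
  Clause (!S) is falsified — contradiction.
Case S = False:
  Clause (S) is falsified — contradiction.
Both cases fail, so the formula is unsatisfiable.

Unsatisfiable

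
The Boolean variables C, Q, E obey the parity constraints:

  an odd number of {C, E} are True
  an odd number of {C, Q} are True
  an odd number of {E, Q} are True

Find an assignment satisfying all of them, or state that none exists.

Adding constraints 1, 2, 3 mod 2: every variable appears an even number of times on the left, so the left side is 0.
But the right sides sum to 1 (mod 2). 0 ≠ 1 — the system is inconsistent.

The formula is unsatisfiable.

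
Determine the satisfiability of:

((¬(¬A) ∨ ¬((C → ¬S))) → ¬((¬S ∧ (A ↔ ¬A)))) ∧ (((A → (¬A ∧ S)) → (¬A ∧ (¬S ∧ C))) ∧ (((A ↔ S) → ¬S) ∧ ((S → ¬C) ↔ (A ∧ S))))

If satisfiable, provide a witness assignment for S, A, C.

Unsatisfiable — no assignment works.

Case S = True: the formula simplifies to ¬((A → ¬A)) ∧ (¬A ∧ (¬C ↔ A)).
  A = True: the conjunct ¬A is False.
  A = False: the conjunct ¬((A → ¬A)) becomes ¬((False → True)) = False.
Case S = False: the conjunct (S → ¬C) ↔ (A ∧ S) becomes (False → ¬C) ↔ (A ∧ False) = False.
Both cases fail — unsatisfiable.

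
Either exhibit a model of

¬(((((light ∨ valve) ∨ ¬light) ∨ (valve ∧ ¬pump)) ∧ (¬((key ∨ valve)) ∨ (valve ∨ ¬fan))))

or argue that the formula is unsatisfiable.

key=T; pump=T; light=T; fan=T; valve=F

  ¬(((((light ∨ valve) ∨ ¬light) ∨ (valve ∧ ¬pump)) ∧ (¬((key ∨ valve)) ∨ (valve ∨ ¬fan)))) = True
    (((light ∨ valve) ∨ ¬light) ∨ (valve ∧ ¬pump)) ∧ (¬((key ∨ valve)) ∨ (valve ∨ ¬fan)) = False
      ((light ∨ valve) ∨ ¬light) ∨ (valve ∧ ¬pump) = True
        (light ∨ valve) ∨ ¬light = True
          light ∨ valve = True
          ¬light = False
        valve ∧ ¬pump = False
          ¬pump = False
      ¬((key ∨ valve)) ∨ (valve ∨ ¬fan) = False
        ¬((key ∨ valve)) = False
          key ∨ valve = True
        valve ∨ ¬fan = False
          ¬fan = False
The formula evaluates to True.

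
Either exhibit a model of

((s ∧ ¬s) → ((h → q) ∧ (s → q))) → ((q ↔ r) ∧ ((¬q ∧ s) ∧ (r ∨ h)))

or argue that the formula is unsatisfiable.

s=T, h=T, r=F, q=F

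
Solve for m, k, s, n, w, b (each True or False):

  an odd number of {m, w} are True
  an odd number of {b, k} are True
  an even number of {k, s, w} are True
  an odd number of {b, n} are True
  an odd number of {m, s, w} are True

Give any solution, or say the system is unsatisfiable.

m: True, k: False, s: False, n: False, w: False, b: True

{m, w}: 1 true → odd ✓
{b, k}: 1 true → odd ✓
{k, s, w}: 0 true → even ✓
{b, n}: 1 true → odd ✓
{m, s, w}: 1 true → odd ✓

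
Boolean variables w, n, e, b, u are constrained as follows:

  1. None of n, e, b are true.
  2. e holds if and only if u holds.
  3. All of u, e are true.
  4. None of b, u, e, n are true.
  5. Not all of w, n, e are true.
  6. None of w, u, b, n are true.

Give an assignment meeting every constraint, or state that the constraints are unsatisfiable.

UNSATISFIABLE

Case e = True:
  Constraint (1) is violated (e=T) — contradiction.
Case e = False:
  Constraint (3) is violated (e=F) — contradiction.
Both cases fail — unsatisfiable.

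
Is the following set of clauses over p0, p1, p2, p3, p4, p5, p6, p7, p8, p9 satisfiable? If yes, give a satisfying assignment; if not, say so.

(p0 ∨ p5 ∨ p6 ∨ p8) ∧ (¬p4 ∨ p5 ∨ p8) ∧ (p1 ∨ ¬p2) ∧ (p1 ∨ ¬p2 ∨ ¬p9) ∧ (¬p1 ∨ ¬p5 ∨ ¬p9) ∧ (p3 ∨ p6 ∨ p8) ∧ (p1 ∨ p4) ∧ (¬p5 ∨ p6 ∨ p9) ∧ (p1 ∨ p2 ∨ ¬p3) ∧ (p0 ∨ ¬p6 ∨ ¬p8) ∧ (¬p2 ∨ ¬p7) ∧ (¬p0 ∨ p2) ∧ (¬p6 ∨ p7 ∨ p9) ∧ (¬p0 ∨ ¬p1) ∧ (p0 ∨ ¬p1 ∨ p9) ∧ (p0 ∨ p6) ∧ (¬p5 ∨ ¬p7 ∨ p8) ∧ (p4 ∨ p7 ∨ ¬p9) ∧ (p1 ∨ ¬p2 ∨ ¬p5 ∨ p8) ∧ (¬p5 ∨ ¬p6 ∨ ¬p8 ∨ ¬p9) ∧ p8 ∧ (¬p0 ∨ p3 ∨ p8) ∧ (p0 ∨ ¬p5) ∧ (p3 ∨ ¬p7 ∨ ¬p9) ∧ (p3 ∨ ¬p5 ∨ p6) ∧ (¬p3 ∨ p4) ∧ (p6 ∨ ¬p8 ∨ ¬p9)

Case p0 = True:
  (¬p0 ∨ p2) forces p2 = True.
  (p1 ∨ ¬p2) forces p1 = True.
  Clause (¬p0 ∨ ¬p1) is falsified — contradiction.
Case p0 = False:
  (p0 ∨ p6) forces p6 = True.
  (p0 ∨ ¬p6 ∨ ¬p8) forces p8 = False.
  Clause (p8) is falsified — contradiction.
Both cases fail, so the formula is unsatisfiable.

The formula is unsatisfiable.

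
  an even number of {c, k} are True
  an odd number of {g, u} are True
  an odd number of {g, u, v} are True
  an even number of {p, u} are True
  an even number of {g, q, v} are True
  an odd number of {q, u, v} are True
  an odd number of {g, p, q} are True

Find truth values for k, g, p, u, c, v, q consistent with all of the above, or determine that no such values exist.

k: True; g: False; p: True; u: True; c: True; v: False; q: False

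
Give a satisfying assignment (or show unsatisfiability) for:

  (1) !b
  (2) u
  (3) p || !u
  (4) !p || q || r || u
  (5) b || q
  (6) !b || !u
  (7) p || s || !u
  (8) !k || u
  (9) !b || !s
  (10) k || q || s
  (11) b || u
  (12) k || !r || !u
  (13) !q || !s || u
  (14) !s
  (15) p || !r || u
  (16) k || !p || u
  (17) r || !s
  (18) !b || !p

s = False, b = False, r = False, u = True, q = True, p = True, k = True

Unit clause (!b) forces b = False.
Unit clause (u) forces u = True.
In (p || !u) only p is left, so p = True.
In (b || q) only q is left, so q = True.
Unit clause (!s) forces s = False.
Set r = False.
Set k = True.
All clauses satisfied.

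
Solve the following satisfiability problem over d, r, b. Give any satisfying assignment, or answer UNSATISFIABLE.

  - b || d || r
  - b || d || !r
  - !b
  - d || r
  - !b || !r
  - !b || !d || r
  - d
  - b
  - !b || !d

Case b = True:
  Clause (!b) is falsified — contradiction.
Case b = False:
  Clause (b) is falsified — contradiction.
Both cases fail, so the formula is unsatisfiable.

No satisfying assignment exists.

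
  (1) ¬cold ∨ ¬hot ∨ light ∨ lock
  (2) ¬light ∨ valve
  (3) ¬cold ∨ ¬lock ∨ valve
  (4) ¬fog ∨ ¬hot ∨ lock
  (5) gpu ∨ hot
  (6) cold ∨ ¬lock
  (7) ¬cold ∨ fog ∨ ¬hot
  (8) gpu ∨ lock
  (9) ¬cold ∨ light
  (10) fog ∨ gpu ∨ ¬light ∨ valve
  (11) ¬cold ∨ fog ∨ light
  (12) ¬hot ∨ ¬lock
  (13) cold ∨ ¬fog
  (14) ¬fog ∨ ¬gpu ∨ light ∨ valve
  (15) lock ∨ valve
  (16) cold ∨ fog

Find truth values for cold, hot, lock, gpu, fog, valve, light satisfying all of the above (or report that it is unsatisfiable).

Set cold = True.
  then (¬cold ∨ light) forces light = True.
  then (¬light ∨ valve) forces valve = True.
Try hot = True:
  (¬cold ∨ fog ∨ ¬hot) forces fog = True.
  (¬fog ∨ ¬hot ∨ lock) forces lock = True.
  clause (¬hot ∨ ¬lock) is falsified — backtrack.
So hot = False.
  then (gpu ∨ hot) forces gpu = True.
Set lock = True.
Set fog = False.
All clauses satisfied.

cold = True, hot = False, lock = True, gpu = True, fog = False, valve = True, light = True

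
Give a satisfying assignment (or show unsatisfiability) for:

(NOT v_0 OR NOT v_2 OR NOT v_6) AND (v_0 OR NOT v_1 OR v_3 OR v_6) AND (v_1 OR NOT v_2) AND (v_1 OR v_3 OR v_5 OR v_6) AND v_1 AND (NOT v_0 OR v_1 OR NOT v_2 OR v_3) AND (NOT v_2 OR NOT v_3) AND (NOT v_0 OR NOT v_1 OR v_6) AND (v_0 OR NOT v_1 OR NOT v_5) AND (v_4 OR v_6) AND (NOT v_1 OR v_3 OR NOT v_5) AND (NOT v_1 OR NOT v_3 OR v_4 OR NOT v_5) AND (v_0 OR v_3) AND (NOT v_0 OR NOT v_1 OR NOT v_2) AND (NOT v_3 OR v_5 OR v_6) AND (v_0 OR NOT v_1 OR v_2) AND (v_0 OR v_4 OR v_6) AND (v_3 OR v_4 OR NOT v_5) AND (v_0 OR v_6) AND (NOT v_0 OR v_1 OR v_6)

Unit clause (v_1) forces v_1 = True.
Set v_0 = True.
  then (NOT v_0 OR NOT v_1 OR v_6) forces v_6 = True.
  then (NOT v_0 OR NOT v_1 OR NOT v_2) forces v_2 = False.
Set v_3 = False.
  then (NOT v_1 OR v_3 OR NOT v_5) forces v_5 = False.
Set v_4 = True.
All clauses satisfied.

v_0=T, v_1=T, v_2=F, v_3=F, v_4=T, v_5=F, v_6=T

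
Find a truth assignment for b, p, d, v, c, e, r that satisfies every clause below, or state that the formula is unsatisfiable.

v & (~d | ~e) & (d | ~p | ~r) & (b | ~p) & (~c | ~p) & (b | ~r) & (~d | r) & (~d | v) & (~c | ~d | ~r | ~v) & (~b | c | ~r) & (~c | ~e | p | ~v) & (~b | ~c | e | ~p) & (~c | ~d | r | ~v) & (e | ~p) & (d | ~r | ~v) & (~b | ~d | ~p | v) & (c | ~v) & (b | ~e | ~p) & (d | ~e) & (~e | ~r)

b = True, p = False, d = False, v = True, c = True, e = False, r = False

Unit clause (v) forces v = True.
In (c | ~v) only c is left, so c = True.
In (~c | ~p) only ~p is left, so p = False.
In (~c | ~e | p | ~v) only ~e is left, so e = False.
Set b = True.
Try d = True:
  (~d | r) forces r = True.
  clause (~c | ~d | ~r | ~v) is falsified — backtrack.
So d = False.
  then (d | ~r | ~v) forces r = False.
All clauses satisfied.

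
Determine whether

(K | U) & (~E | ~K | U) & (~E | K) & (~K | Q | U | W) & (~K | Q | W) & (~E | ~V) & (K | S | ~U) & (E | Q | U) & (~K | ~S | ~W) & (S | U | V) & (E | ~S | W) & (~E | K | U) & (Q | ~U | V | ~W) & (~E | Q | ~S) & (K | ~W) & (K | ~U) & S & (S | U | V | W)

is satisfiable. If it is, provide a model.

V=F; U=T; Q=T; E=T; K=T; W=F; S=T

Unit clause (S) forces S = True.
Try V = True:
  (~E | ~V) forces E = False.
  (E | ~S | W) forces W = True.
  (~K | ~S | ~W) forces K = False.
  clause (K | ~W) is falsified — backtrack.
So V = False.
Try U = False:
  (K | U) forces K = True.
  (~E | ~K | U) forces E = False.
  (E | Q | U) forces Q = True.
  (~K | ~S | ~W) forces W = False.
  clause (E | ~S | W) is falsified — backtrack.
So U = True.
  then (K | ~U) forces K = True.
  then (~K | ~S | ~W) forces W = False.
  then (E | ~S | W) forces E = True.
  then (~E | Q | ~S) forces Q = True.
All clauses satisfied.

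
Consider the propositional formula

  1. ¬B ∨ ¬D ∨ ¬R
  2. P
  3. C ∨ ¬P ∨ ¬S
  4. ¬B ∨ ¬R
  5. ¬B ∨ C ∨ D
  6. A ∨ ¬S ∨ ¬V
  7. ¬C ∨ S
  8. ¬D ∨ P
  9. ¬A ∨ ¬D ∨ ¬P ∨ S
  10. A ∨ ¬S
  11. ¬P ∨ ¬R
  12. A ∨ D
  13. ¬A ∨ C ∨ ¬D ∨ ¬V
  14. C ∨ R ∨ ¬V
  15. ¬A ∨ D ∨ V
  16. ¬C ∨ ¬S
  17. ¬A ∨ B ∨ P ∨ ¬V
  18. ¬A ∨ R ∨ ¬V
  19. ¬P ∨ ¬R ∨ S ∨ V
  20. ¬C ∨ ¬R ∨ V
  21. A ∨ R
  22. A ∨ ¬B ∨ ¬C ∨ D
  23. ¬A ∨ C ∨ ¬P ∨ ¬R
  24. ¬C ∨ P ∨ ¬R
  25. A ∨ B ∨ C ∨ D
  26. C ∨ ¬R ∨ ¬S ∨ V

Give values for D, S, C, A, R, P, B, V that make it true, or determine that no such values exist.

Case P = True:
  (¬P ∨ ¬R) forces R = False.
  (A ∨ R) forces A = True.
  (¬A ∨ R ∨ ¬V) forces V = False.
  (¬A ∨ D ∨ V) forces D = True.
  (¬A ∨ ¬D ∨ ¬P ∨ S) forces S = True.
  (C ∨ ¬P ∨ ¬S) forces C = True.
  Clause (¬C ∨ ¬S) is falsified — contradiction.
Case P = False:
  Clause (P) is falsified — contradiction.
Both cases fail, so the formula is unsatisfiable.

Unsatisfiable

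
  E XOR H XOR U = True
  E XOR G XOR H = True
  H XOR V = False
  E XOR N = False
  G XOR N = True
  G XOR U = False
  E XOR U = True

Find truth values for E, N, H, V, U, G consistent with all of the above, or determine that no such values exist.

E = False, N = False, H = False, V = False, U = True, G = True

E XOR H XOR U = F XOR F XOR T = True ✓
E XOR G XOR H = F XOR T XOR F = True ✓
H XOR V = F XOR F = False ✓
E XOR N = F XOR F = False ✓
G XOR N = T XOR F = True ✓
G XOR U = T XOR T = False ✓
E XOR U = F XOR T = True ✓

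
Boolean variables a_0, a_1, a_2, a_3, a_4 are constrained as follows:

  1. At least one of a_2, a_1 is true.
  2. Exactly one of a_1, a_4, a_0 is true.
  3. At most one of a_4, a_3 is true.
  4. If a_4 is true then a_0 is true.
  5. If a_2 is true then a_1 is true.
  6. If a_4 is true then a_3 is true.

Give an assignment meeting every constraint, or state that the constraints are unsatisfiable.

a_0: False; a_1: True; a_2: True; a_3: False; a_4: False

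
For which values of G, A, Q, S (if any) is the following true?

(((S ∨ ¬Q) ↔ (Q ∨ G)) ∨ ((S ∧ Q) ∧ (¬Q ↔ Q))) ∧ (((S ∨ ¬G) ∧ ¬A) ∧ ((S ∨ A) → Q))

G: True, A: False, Q: True, S: True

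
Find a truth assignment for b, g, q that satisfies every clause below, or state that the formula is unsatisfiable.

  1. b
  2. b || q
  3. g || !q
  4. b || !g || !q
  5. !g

Unit clause (b) forces b = True.
Unit clause (!g) forces g = False.
In (g || !q) only !q is left, so q = False.
Check each clause:
  (b): b holds.
  (b || q): b holds.
  (g || !q): !q holds.
  (b || !g || !q): b holds.
  (!g): !g holds.
All clauses satisfied.

b: True, g: False, q: False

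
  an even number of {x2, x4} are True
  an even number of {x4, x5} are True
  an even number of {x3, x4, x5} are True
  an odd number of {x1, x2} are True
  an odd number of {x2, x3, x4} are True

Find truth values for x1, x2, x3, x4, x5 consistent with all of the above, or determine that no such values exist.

Adding constraints 1, 2, 3, 5 mod 2: every variable appears an even number of times on the left, so the left side is 0.
But the right sides sum to 1 (mod 2). 0 ≠ 1 — the system is inconsistent.

No satisfying assignment exists.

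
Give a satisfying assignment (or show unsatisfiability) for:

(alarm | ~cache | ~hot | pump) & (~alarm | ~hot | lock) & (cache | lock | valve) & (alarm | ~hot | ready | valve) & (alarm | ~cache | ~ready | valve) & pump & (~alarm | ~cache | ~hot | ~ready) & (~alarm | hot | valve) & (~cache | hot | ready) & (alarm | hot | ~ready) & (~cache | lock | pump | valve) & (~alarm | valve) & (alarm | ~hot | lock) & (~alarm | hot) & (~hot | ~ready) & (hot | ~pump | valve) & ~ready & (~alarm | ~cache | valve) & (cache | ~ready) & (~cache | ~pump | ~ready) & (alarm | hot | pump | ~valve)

alarm=F, cache=F, lock=T, ready=F, pump=T, valve=T, hot=T

Unit clause (pump) forces pump = True.
Unit clause (~ready) forces ready = False.
Set alarm = False.
Set cache = False.
Set lock = True.
Set valve = True.
Set hot = True.
All clauses satisfied.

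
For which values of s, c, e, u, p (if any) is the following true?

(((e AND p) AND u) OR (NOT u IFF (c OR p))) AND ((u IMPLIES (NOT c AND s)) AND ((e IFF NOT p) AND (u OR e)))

s = True, c = True, e = True, u = False, p = False

  ((e AND p) AND u) OR (NOT u IFF (c OR p)) = True
    (e AND p) AND u = False
      e AND p = False
    NOT u IFF (c OR p) = True
      NOT u = True
      c OR p = True
  (u IMPLIES (NOT c AND s)) AND ((e IFF NOT p) AND (u OR e)) = True
    u IMPLIES (NOT c AND s) = True
      NOT c AND s = False
        NOT c = False
    (e IFF NOT p) AND (u OR e) = True
      e IFF NOT p = True
        NOT p = True
      u OR e = True
Both conjuncts True, so the formula holds.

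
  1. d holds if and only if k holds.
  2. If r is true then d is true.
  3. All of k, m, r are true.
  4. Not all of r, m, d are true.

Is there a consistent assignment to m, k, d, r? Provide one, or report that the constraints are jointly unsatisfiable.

UNSATISFIABLE

Case m = True:
  (3) forces k = True.
  (1) with k=T forces d = True.
  (3) forces r = True.
  Constraint (4) is violated (r=T, m=T, d=T) — contradiction.
Case m = False:
  Constraint (3) is violated (m=F) — contradiction.
Both cases fail — unsatisfiable.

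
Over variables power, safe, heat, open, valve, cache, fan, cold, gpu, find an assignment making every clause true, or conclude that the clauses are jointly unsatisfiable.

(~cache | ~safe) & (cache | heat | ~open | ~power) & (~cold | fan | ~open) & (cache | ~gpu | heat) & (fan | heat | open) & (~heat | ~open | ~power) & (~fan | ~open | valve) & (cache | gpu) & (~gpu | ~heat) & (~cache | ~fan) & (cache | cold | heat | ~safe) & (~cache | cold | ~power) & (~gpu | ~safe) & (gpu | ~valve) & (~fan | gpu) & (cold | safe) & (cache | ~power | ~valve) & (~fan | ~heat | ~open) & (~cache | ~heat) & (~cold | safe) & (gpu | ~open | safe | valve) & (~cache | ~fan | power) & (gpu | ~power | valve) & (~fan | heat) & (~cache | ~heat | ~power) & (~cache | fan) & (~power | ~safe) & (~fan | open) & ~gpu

UNSATISFIABLE

Case safe = True:
  (~cache | ~safe) forces cache = False.
  (cache | gpu) forces gpu = True.
  Clause (~gpu | ~safe) is falsified — contradiction.
Case safe = False:
  (cold | safe) forces cold = True.
  Clause (~cold | safe) is falsified — contradiction.
Both cases fail, so the formula is unsatisfiable.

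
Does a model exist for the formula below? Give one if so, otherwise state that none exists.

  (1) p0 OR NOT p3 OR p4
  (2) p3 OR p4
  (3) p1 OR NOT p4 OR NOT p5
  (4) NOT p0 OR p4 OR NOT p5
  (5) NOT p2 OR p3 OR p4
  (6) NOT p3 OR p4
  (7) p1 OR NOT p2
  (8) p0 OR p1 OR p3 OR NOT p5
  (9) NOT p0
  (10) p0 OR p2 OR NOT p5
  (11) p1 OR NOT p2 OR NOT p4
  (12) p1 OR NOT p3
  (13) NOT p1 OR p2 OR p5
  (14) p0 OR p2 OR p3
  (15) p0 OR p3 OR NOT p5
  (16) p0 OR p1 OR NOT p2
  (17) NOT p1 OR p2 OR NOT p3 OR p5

p0 = False, p1 = True, p2 = True, p3 = True, p4 = True, p5 = False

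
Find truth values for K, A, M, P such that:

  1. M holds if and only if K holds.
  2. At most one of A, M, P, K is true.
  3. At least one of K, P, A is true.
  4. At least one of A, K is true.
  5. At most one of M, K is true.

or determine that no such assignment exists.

K = False, A = True, M = False, P = False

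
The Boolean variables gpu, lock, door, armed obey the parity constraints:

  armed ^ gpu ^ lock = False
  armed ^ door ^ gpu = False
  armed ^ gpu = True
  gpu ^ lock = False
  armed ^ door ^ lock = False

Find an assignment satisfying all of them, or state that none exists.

gpu = True; lock = True; door = True; armed = False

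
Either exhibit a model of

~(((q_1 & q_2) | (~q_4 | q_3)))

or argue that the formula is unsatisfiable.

q_1 = False, q_2 = False, q_3 = False, q_4 = True

  ~(((q_1 & q_2) | (~q_4 | q_3))) = True
    (q_1 & q_2) | (~q_4 | q_3) = False
      q_1 & q_2 = False
      ~q_4 | q_3 = False
        ~q_4 = False
The formula evaluates to True.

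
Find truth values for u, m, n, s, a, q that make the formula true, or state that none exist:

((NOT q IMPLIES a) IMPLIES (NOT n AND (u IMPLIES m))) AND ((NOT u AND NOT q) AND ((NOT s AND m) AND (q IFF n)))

u=F, m=T, n=F, s=F, a=T, q=F

  (NOT q IMPLIES a) IMPLIES (NOT n AND (u IMPLIES m)) = True
    NOT q IMPLIES a = True
      NOT q = True
    NOT n AND (u IMPLIES m) = True
      NOT n = True
      u IMPLIES m = True
  (NOT u AND NOT q) AND ((NOT s AND m) AND (q IFF n)) = True
    NOT u AND NOT q = True
      NOT u = True
      NOT q = True
    (NOT s AND m) AND (q IFF n) = True
      NOT s AND m = True
        NOT s = True
      q IFF n = True
Both conjuncts True, so the formula holds.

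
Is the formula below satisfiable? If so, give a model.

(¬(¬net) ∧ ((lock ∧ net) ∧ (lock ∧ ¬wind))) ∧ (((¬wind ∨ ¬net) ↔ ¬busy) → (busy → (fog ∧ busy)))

busy = False, fog = False, lock = True, net = True, wind = False

  ¬(¬net) ∧ ((lock ∧ net) ∧ (lock ∧ ¬wind)) = True
    ¬(¬net) = True
      ¬net = False
    (lock ∧ net) ∧ (lock ∧ ¬wind) = True
      lock ∧ net = True
      lock ∧ ¬wind = True
        ¬wind = True
  ((¬wind ∨ ¬net) ↔ ¬busy) → (busy → (fog ∧ busy)) = True
    (¬wind ∨ ¬net) ↔ ¬busy = True
      ¬wind ∨ ¬net = True
        ¬wind = True
        ¬net = False
      ¬busy = True
    busy → (fog ∧ busy) = True
      fog ∧ busy = False
Both conjuncts True, so the formula holds.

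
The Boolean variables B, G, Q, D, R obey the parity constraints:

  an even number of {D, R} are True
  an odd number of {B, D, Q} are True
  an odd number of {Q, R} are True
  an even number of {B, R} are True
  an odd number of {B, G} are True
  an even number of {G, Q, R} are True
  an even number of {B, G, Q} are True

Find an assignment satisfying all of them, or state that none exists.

B = False, G = True, Q = True, D = False, R = False

{D, R}: 0 true → even ✓
{B, D, Q}: 1 true → odd ✓
{Q, R}: 1 true → odd ✓
{B, R}: 0 true → even ✓
{B, G}: 1 true → odd ✓
{G, Q, R}: 2 true → even ✓
{B, G, Q}: 2 true → even ✓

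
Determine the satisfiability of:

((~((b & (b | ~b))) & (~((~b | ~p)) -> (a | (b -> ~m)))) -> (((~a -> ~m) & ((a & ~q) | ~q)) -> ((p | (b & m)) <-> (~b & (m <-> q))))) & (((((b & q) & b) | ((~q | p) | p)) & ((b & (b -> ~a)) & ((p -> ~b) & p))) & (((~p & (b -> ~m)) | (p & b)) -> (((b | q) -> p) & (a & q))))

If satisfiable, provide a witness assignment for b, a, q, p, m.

Case b = True: the formula simplifies to ((q | ((~q | p) | p)) & (~a & (~p & p))) & (((~p & ~m) | p) -> (p & (a & q))).
  p = True: the conjunct ~p is False.
  p = False: the conjunct p is False.
Case b = False: the conjunct b is False.
Both cases fail — unsatisfiable.

UNSATISFIABLE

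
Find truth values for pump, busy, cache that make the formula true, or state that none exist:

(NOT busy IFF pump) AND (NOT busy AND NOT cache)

pump = True, busy = False, cache = False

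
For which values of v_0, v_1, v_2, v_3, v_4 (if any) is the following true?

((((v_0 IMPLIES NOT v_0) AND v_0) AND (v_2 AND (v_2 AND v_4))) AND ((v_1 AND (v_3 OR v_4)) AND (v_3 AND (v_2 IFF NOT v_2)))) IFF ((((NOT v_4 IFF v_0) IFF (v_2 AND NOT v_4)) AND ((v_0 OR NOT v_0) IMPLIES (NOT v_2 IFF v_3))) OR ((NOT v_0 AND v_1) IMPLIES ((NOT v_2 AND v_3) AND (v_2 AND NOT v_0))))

v_0=F, v_1=T, v_2=T, v_3=F, v_4=F

  ((((v_0 IMPLIES NOT v_0) AND v_0) AND (v_2 AND (v_2 AND v_4))) AND ((v_1 AND (v_3 OR v_4)) AND (v_3 AND (v_2 IFF NOT v_2)))) IFF ((((NOT v_4 IFF v_0) IFF (v_2 AND NOT v_4)) AND ((v_0 OR NOT v_0) IMPLIES (NOT v_2 IFF v_3))) OR ((NOT v_0 AND v_1) IMPLIES ((NOT v_2 AND v_3) AND (v_2 AND NOT v_0)))) = True
    (((v_0 IMPLIES NOT v_0) AND v_0) AND (v_2 AND (v_2 AND v_4))) AND ((v_1 AND (v_3 OR v_4)) AND (v_3 AND (v_2 IFF NOT v_2))) = False
      ((v_0 IMPLIES NOT v_0) AND v_0) AND (v_2 AND (v_2 AND v_4)) = False
        (v_0 IMPLIES NOT v_0) AND v_0 = False
          v_0 IMPLIES NOT v_0 = True
            NOT v_0 = True
        v_2 AND (v_2 AND v_4) = False
          v_2 AND v_4 = False
      (v_1 AND (v_3 OR v_4)) AND (v_3 AND (v_2 IFF NOT v_2)) = False
        v_1 AND (v_3 OR v_4) = False
          v_3 OR v_4 = False
        v_3 AND (v_2 IFF NOT v_2) = False
          v_2 IFF NOT v_2 = False
            NOT v_2 = False
    (((NOT v_4 IFF v_0) IFF (v_2 AND NOT v_4)) AND ((v_0 OR NOT v_0) IMPLIES (NOT v_2 IFF v_3))) OR ((NOT v_0 AND v_1) IMPLIES ((NOT v_2 AND v_3) AND (v_2 AND NOT v_0))) = False
      ((NOT v_4 IFF v_0) IFF (v_2 AND NOT v_4)) AND ((v_0 OR NOT v_0) IMPLIES (NOT v_2 IFF v_3)) = False
        (NOT v_4 IFF v_0) IFF (v_2 AND NOT v_4) = False
          NOT v_4 IFF v_0 = False
            NOT v_4 = True
          v_2 AND NOT v_4 = True
            NOT v_4 = True
        (v_0 OR NOT v_0) IMPLIES (NOT v_2 IFF v_3) = True
          v_0 OR NOT v_0 = True
            NOT v_0 = True
          NOT v_2 IFF v_3 = True
            NOT v_2 = False
      (NOT v_0 AND v_1) IMPLIES ((NOT v_2 AND v_3) AND (v_2 AND NOT v_0)) = False
        NOT v_0 AND v_1 = True
          NOT v_0 = True
        (NOT v_2 AND v_3) AND (v_2 AND NOT v_0) = False
          NOT v_2 AND v_3 = False
            NOT v_2 = False
          v_2 AND NOT v_0 = True
            NOT v_0 = True
The formula evaluates to True.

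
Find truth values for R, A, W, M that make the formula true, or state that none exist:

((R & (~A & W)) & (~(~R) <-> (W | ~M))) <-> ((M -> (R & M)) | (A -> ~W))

R=T, A=F, W=T, M=F

  ((R & (~A & W)) & (~(~R) <-> (W | ~M))) <-> ((M -> (R & M)) | (A -> ~W)) = True
    (R & (~A & W)) & (~(~R) <-> (W | ~M)) = True
      R & (~A & W) = True
        ~A & W = True
          ~A = True
      ~(~R) <-> (W | ~M) = True
        ~(~R) = True
          ~R = False
        W | ~M = True
          ~M = True
    (M -> (R & M)) | (A -> ~W) = True
      M -> (R & M) = True
        R & M = False
      A -> ~W = True
        ~W = False
The formula evaluates to True.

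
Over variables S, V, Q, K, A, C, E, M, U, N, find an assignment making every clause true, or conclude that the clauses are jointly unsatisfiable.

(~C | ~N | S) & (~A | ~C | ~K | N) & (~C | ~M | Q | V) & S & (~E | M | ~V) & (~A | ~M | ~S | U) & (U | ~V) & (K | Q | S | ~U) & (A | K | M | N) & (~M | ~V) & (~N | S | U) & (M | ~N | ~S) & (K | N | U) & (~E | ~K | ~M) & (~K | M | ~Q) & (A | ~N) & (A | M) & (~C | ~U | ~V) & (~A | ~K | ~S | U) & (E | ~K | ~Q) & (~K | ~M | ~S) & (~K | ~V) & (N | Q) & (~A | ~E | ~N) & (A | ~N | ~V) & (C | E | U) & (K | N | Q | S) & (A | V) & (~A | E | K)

S: True, V: False, Q: True, K: False, A: True, C: True, E: True, M: False, U: True, N: False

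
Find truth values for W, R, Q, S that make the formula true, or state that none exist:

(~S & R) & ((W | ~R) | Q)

W = False; R = True; Q = True; S = False

  ~S & R = True
    ~S = True
  (W | ~R) | Q = True
    W | ~R = False
      ~R = False
Both conjuncts True, so the formula holds.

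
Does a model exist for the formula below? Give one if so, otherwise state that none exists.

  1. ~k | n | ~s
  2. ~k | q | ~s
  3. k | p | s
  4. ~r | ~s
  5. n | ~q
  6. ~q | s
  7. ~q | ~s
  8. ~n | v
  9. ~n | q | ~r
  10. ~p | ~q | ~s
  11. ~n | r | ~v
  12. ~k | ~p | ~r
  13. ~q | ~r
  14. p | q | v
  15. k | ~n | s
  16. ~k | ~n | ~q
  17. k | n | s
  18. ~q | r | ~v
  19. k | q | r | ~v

s=F, r=T, q=F, n=F, v=T, k=T, p=F

Set s = False.
  then (~q | s) forces q = False.
Set r = True.
  then (~n | q | ~r) forces n = False.
  then (k | n | s) forces k = True.
  then (~k | ~p | ~r) forces p = False.
  then (p | q | v) forces v = True.
All clauses satisfied.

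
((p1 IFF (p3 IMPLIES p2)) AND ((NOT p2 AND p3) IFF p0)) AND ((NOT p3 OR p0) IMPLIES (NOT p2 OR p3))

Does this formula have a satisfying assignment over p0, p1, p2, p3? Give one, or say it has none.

p0 = True; p1 = False; p2 = False; p3 = True

  (p1 IFF (p3 IMPLIES p2)) AND ((NOT p2 AND p3) IFF p0) = True
    p1 IFF (p3 IMPLIES p2) = True
      p3 IMPLIES p2 = False
    (NOT p2 AND p3) IFF p0 = True
      NOT p2 AND p3 = True
        NOT p2 = True
  (NOT p3 OR p0) IMPLIES (NOT p2 OR p3) = True
    NOT p3 OR p0 = True
      NOT p3 = False
    NOT p2 OR p3 = True
      NOT p2 = True
Both conjuncts True, so the formula holds.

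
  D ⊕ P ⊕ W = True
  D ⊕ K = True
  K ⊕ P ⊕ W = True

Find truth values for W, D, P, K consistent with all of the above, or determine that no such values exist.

Unsatisfiable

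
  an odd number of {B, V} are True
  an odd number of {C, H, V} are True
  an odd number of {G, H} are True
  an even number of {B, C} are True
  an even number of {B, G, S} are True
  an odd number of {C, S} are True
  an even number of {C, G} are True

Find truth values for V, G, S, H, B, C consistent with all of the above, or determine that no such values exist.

V=F, G=T, S=F, H=F, B=T, C=T

{B, V}: 1 true → odd ✓
{C, H, V}: 1 true → odd ✓
{G, H}: 1 true → odd ✓
{B, C}: 2 true → even ✓
{B, G, S}: 2 true → even ✓
{C, S}: 1 true → odd ✓
{C, G}: 2 true → even ✓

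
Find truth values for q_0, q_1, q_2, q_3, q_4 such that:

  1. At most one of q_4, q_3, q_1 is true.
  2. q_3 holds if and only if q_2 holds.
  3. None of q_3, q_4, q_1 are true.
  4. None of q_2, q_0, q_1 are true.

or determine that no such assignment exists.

q_0: False, q_1: False, q_2: False, q_3: False, q_4: False

  (1) {q_4, q_3, q_1}: 0 true — at most one ✓
  (2) q_3=F, q_2=F — same ✓
  (3) {q_3, q_4, q_1}: 0 true — none ✓
  (4) {q_2, q_0, q_1}: 0 true — none ✓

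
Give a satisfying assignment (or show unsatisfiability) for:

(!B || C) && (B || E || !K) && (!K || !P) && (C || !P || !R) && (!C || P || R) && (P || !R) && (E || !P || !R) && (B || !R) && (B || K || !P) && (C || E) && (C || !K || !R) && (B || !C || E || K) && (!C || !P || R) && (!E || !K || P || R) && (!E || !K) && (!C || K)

R = False, K = False, C = False, B = False, E = True, P = False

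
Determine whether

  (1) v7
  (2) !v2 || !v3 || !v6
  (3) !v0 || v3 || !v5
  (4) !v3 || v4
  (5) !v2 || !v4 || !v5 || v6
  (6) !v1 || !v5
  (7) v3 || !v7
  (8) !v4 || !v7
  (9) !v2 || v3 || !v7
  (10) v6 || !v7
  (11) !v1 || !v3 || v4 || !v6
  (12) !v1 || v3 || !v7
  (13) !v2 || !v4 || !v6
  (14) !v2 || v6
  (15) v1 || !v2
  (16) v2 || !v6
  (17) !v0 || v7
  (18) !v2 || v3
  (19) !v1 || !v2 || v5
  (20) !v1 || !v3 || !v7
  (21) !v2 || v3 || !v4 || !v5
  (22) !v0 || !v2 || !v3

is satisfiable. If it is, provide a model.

Case v7 = True:
  (v3 || !v7) forces v3 = True.
  (!v3 || v4) forces v4 = True.
  Clause (!v4 || !v7) is falsified — contradiction.
Case v7 = False:
  Clause (v7) is falsified — contradiction.
Both cases fail, so the formula is unsatisfiable.

The formula is unsatisfiable.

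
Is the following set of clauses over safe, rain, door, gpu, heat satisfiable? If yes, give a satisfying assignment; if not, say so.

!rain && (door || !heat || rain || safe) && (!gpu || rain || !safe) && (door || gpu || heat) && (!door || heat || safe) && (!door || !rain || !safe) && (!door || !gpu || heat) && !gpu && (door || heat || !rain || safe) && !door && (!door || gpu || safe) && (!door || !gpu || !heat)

safe=T, rain=F, door=F, gpu=F, heat=T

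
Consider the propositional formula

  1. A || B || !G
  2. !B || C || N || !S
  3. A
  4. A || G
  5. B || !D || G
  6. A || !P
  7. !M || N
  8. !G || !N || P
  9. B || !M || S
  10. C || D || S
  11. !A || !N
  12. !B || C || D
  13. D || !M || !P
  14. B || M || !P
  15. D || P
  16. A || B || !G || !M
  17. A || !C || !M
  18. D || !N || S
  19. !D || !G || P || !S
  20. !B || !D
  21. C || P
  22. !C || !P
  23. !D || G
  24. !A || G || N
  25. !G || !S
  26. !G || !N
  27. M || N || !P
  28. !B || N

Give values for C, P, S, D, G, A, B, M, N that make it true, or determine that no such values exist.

C=T, P=F, S=F, D=T, G=T, A=T, B=F, M=F, N=F

Unit clause (A) forces A = True.
In (!A || !N) only !N is left, so N = False.
In (!A || G || N) only G is left, so G = True.
In (!G || !S) only !S is left, so S = False.
In (!B || N) only !B is left, so B = False.
In (!M || N) only !M is left, so M = False.
In (B || M || !P) only !P is left, so P = False.
In (D || P) only D is left, so D = True.
In (C || P) only C is left, so C = True.
All clauses satisfied.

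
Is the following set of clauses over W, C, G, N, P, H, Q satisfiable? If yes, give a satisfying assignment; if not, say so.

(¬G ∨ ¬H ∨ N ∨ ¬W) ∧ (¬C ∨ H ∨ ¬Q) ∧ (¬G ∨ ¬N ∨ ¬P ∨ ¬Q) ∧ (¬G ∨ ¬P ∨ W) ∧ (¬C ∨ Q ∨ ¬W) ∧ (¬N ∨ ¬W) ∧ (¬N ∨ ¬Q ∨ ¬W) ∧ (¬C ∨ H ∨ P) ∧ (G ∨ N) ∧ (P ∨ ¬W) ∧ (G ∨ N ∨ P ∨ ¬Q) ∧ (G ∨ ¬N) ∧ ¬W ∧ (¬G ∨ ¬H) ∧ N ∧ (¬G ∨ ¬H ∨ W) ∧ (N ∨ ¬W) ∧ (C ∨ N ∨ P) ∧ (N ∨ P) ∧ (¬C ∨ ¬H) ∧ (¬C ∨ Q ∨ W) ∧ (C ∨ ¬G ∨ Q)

W = False, C = False, G = True, N = True, P = False, H = False, Q = True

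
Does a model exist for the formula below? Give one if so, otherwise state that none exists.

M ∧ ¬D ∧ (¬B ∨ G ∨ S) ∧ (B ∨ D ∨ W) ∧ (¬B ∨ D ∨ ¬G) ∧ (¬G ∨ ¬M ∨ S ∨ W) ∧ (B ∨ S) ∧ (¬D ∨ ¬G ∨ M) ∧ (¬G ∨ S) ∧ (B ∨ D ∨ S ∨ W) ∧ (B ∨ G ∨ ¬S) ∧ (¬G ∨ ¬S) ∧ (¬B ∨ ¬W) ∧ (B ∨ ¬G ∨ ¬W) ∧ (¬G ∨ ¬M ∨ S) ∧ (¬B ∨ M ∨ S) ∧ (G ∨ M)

W: False, S: True, M: True, D: False, B: True, G: False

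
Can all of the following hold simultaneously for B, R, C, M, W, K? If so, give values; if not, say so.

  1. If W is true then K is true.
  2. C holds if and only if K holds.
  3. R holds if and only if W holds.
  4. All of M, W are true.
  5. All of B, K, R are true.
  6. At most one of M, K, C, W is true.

The formula is unsatisfiable.

Case M = True:
  (4) forces W = True.
  Constraint (6) is violated (M=T, W=T) — contradiction.
Case M = False:
  Constraint (4) is violated (M=F) — contradiction.
Both cases fail — unsatisfiable.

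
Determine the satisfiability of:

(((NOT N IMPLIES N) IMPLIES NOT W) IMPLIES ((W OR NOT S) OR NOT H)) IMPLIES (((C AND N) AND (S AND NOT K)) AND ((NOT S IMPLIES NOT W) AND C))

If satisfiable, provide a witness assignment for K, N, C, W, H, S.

K = False, N = False, C = True, W = False, H = True, S = True

  (((NOT N IMPLIES N) IMPLIES NOT W) IMPLIES ((W OR NOT S) OR NOT H)) IMPLIES (((C AND N) AND (S AND NOT K)) AND ((NOT S IMPLIES NOT W) AND C)) = True
    ((NOT N IMPLIES N) IMPLIES NOT W) IMPLIES ((W OR NOT S) OR NOT H) = False
      (NOT N IMPLIES N) IMPLIES NOT W = True
        NOT N IMPLIES N = False
          NOT N = True
        NOT W = True
      (W OR NOT S) OR NOT H = False
        W OR NOT S = False
          NOT S = False
        NOT H = False
    ((C AND N) AND (S AND NOT K)) AND ((NOT S IMPLIES NOT W) AND C) = False
      (C AND N) AND (S AND NOT K) = False
        C AND N = False
        S AND NOT K = True
          NOT K = True
      (NOT S IMPLIES NOT W) AND C = True
        NOT S IMPLIES NOT W = True
          NOT S = False
          NOT W = True
The formula evaluates to True.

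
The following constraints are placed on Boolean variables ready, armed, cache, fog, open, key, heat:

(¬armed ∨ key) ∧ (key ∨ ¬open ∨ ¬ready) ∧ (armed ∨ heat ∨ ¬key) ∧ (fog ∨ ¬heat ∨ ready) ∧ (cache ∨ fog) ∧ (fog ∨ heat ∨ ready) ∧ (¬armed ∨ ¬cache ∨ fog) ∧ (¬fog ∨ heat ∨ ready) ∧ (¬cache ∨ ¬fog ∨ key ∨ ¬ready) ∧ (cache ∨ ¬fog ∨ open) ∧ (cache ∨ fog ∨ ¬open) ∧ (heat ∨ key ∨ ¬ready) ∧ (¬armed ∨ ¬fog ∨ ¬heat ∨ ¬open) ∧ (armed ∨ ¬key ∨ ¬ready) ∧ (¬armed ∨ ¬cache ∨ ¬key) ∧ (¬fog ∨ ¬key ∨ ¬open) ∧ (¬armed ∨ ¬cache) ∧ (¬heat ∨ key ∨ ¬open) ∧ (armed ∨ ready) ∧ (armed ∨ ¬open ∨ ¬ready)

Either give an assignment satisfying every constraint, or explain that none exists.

Set ready = True.
Try armed = True:
  (¬armed ∨ key) forces key = True.
  (¬armed ∨ ¬cache ∨ ¬key) forces cache = False.
  (cache ∨ fog) forces fog = True.
  (cache ∨ ¬fog ∨ open) forces open = True.
  clause (¬fog ∨ ¬key ∨ ¬open) is falsified — backtrack.
So armed = False.
  then (armed ∨ ¬key ∨ ¬ready) forces key = False.
  then (armed ∨ ¬open ∨ ¬ready) forces open = False.
  then (heat ∨ key ∨ ¬ready) forces heat = True.
Set cache = True.
  then (¬cache ∨ ¬fog ∨ key ∨ ¬ready) forces fog = False.
All clauses satisfied.

ready = True; armed = False; cache = True; fog = False; open = False; key = False; heat = True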